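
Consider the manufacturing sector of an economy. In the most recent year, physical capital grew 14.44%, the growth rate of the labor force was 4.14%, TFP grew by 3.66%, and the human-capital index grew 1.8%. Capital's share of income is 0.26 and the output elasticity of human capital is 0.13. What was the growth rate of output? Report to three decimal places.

10.174%

Labor's share = 1 − 0.26 − 0.13 = 0.61.
Physical capital: 0.26 × 14.44 = 3.7544 pp.
The human-capital index: 0.13 × 1.8 = 0.234 pp.
The labor force: 0.61 × 4.14 = 2.5254 pp.
Output growth = 3.66 + 6.5138 = 10.1738%.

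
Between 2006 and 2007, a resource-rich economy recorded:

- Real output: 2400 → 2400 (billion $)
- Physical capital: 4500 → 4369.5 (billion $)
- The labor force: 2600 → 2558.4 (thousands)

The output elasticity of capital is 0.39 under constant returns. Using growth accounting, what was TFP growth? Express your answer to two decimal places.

Real output growth = (2400 − 2400) / 2400 = 0%.
Physical capital growth = (4369.5 − 4500) / 4500 = -2.9%.
The labor force growth = (2558.4 − 2600) / 2600 = -1.6%.
Labor's share = 1 − 0.39 = 0.61.
Physical capital: 0.39 × (-2.9) = -1.131 pp.
The labor force: 0.61 × (-1.6) = -0.976 pp.
TFP growth = 0 + 2.107 = 2.107%.

2.11%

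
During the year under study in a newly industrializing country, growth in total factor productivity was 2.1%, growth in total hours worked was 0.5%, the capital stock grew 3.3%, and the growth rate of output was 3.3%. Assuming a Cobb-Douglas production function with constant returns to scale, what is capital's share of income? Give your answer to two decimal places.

α = 0.25

gY = gA + α·gK + (1−α)·gL, so gY − gA − gL = α(gK − gL).
3.3 − 2.1 − 0.5 = α × (3.3 − 0.5).
0.7 = 2.8 α, so α = 0.25.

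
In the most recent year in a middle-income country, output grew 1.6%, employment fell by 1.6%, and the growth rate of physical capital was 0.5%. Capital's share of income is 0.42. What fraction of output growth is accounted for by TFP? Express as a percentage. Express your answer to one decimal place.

Labor's share = 1 − 0.42 = 0.58.
Physical capital: 0.42 × 0.5 = 0.21 pp.
Employment: 0.58 × (-1.6) = -0.928 pp.
TFP growth = 1.6 + 0.718 = 2.318%.
TFP share of growth = 2.318 / 1.6 × 100 = 144.875%.

TFP accounted for 144.9% of growth.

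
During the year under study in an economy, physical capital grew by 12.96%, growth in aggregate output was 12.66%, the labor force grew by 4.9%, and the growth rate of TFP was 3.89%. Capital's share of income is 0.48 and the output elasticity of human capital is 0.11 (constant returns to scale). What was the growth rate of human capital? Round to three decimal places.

Human capital grew 4.911%.

Labor's share = 1 − 0.48 − 0.11 = 0.41.
gY = gA + 0.48×12.96 + 0.41×4.9 + 0.11×g.
0.11×g = 12.66 − 3.89 − 8.2298 = 0.5402.
g = 0.5402 / 0.11 = 4.91091%.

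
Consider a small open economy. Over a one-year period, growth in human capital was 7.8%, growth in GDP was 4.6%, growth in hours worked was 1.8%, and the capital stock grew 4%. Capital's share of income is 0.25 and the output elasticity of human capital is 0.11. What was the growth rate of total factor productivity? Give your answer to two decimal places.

1.59%

Labor's share = 1 − 0.25 − 0.11 = 0.64.
The capital stock: 0.25 × 4 = 1 pp.
Human capital: 0.11 × 7.8 = 0.858 pp.
Hours worked: 0.64 × 1.8 = 1.152 pp.
TFP growth = 4.6 − 3.01 = 1.59%.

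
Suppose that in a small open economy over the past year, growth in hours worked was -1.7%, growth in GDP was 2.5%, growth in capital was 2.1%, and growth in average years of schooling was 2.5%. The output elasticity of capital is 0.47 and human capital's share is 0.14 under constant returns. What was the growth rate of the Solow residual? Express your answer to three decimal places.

Labor's share = 1 − 0.47 − 0.14 = 0.39.
Capital: 0.47 × 2.1 = 0.987 pp.
Average years of schooling: 0.14 × 2.5 = 0.35 pp.
Hours worked: 0.39 × (-1.7) = -0.663 pp.
TFP growth = 2.5 − 0.674 = 1.826%.

1.826%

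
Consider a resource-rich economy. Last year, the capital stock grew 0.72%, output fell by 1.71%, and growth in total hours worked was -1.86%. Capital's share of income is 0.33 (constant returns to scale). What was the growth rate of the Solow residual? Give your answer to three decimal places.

-0.701%

Labor's share = 1 − 0.33 = 0.67.
The capital stock: 0.33 × 0.72 = 0.2376 pp.
Total hours worked: 0.67 × (-1.86) = -1.2462 pp.
TFP growth = -1.71 + 1.0086 = -0.7014%.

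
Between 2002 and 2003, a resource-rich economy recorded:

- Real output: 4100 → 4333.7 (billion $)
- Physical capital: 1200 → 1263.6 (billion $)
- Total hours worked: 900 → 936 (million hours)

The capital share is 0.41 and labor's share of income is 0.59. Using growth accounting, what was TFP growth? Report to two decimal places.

1.17%

Real output growth = (4333.7 − 4100) / 4100 = 5.7%.
Physical capital growth = (1263.6 − 1200) / 1200 = 5.3%.
Total hours worked growth = (936 − 900) / 900 = 4%.
Labor's share = 1 − 0.41 = 0.59.
Physical capital: 0.41 × 5.3 = 2.173 pp.
Total hours worked: 0.59 × 4 = 2.36 pp.
TFP growth = 5.7 − 4.533 = 1.167%.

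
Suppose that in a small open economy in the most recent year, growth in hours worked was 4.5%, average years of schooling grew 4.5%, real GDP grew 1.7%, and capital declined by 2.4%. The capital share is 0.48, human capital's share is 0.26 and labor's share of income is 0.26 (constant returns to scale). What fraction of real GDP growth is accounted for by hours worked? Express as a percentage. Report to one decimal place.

Hours worked accounted for 68.8% of growth.

Labor's share = 1 − 0.48 − 0.26 = 0.26.
Hours worked contributed 0.26 × 4.5 = 1.17 pp.
Share of growth = 1.17 / 1.7 × 100 = 68.824%.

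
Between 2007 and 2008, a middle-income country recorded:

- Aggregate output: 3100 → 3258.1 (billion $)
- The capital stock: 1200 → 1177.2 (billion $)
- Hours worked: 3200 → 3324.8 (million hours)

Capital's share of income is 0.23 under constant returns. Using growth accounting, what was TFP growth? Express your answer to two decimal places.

Aggregate output growth = (3258.1 − 3100) / 3100 = 5.1%.
The capital stock growth = (1177.2 − 1200) / 1200 = -1.9%.
Hours worked growth = (3324.8 − 3200) / 3200 = 3.9%.
Labor's share = 1 − 0.23 = 0.77.
The capital stock: 0.23 × (-1.9) = -0.437 pp.
Hours worked: 0.77 × 3.9 = 3.003 pp.
TFP growth = 5.1 − 2.566 = 2.534%.

TFP grew 2.53%.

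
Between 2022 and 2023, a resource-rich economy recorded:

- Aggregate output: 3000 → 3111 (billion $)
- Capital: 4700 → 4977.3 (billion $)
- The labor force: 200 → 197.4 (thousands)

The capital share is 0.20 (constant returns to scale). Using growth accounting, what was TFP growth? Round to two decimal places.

Aggregate output growth = (3111 − 3000) / 3000 = 3.7%.
Capital growth = (4977.3 − 4700) / 4700 = 5.9%.
The labor force growth = (197.4 − 200) / 200 = -1.3%.
Labor's share = 1 − 0.2 = 0.8.
Capital: 0.2 × 5.9 = 1.18 pp.
The labor force: 0.8 × (-1.3) = -1.04 pp.
TFP growth = 3.7 − 0.14 = 3.56%.

TFP grew 3.56%.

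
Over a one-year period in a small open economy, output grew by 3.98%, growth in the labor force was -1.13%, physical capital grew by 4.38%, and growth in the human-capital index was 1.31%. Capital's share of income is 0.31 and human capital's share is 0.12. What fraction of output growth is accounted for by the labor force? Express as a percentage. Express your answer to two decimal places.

The labor force accounted for -16.18% of growth.

Labor's share = 1 − 0.31 − 0.12 = 0.57.
The labor force contributed 0.57 × (-1.13) = -0.6441 pp.
Share of growth = -0.6441 / 3.98 × 100 = -16.1834%.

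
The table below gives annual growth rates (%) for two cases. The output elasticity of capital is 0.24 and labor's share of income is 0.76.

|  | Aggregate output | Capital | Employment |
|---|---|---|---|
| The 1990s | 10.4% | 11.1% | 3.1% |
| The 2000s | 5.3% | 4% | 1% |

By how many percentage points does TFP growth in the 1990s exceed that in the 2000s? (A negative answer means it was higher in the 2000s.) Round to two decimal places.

1.80 percentage points

Labor's share = 1 − 0.24 = 0.76.
The 1990s: TFP = 10.4 − 2.664 − 2.356 = 5.38%.
The 2000s: TFP = 5.3 − 0.96 − 0.76 = 3.58%.
Difference = 5.38 − (3.58) = 1.8 pp.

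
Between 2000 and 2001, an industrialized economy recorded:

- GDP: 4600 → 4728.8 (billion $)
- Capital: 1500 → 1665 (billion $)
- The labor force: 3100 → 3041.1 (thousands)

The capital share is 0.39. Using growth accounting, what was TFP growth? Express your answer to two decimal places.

GDP growth = (4728.8 − 4600) / 4600 = 2.8%.
Capital growth = (1665 − 1500) / 1500 = 11%.
The labor force growth = (3041.1 − 3100) / 3100 = -1.9%.
Labor's share = 1 − 0.39 = 0.61.
Capital: 0.39 × 11 = 4.29 pp.
The labor force: 0.61 × (-1.9) = -1.159 pp.
TFP growth = 2.8 − 3.131 = -0.331%.

-0.33%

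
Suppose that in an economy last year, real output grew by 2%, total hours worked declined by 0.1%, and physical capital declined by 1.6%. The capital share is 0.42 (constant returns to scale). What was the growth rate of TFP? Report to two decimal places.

Labor's share = 1 − 0.42 = 0.58.
Physical capital: 0.42 × (-1.6) = -0.672 pp.
Total hours worked: 0.58 × (-0.1) = -0.058 pp.
TFP growth = 2 + 0.73 = 2.73%.

TFP growth was 2.73%.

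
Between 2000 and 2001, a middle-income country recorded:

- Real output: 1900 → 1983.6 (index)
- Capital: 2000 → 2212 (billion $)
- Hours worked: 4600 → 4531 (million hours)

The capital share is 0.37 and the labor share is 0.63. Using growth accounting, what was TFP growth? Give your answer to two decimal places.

Real output growth = (1983.6 − 1900) / 1900 = 4.4%.
Capital growth = (2212 − 2000) / 2000 = 10.6%.
Hours worked growth = (4531 − 4600) / 4600 = -1.5%.
Labor's share = 1 − 0.37 = 0.63.
Capital: 0.37 × 10.6 = 3.922 pp.
Hours worked: 0.63 × (-1.5) = -0.945 pp.
TFP growth = 4.4 − 2.977 = 1.423%.

TFP grew 1.42%.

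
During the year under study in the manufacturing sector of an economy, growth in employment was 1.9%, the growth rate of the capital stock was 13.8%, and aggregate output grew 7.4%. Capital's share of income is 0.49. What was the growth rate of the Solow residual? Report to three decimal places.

Labor's share = 1 − 0.49 = 0.51.
The capital stock: 0.49 × 13.8 = 6.762 pp.
Employment: 0.51 × 1.9 = 0.969 pp.
TFP growth = 7.4 − 7.731 = -0.331%.

-0.331%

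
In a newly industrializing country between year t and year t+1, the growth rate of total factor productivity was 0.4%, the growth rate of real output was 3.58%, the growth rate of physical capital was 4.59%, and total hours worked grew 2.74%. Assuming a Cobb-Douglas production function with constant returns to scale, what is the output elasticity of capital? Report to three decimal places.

α = 0.238

gY = gA + α·gK + (1−α)·gL, so gY − gA − gL = α(gK − gL).
3.58 − 0.4 − 2.74 = α × (4.59 − 2.74).
0.44 = 1.85 α, so α = 0.23784.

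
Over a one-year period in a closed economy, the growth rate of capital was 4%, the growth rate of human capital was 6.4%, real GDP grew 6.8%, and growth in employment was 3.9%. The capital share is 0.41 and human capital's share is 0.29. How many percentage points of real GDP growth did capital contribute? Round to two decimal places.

Contribution = share × growth = 0.41 × 4 = 1.64 pp.

1.64 pp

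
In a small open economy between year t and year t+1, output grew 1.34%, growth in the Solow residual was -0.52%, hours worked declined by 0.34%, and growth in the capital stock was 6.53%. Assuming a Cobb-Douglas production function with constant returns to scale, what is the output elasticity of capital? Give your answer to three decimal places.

α = 0.320

gY = gA + α·gK + (1−α)·gL, so gY − gA − gL = α(gK − gL).
1.34 + 0.52 + 0.34 = α × (6.53 − (-0.34)).
2.2 = 6.87 α, so α = 0.32023.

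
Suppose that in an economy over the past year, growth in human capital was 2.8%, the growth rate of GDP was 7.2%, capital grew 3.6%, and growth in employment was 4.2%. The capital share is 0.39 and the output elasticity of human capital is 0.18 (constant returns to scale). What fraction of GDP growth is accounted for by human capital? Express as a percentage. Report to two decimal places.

Human capital accounted for 7.00% of growth.

Human capital contributed 0.18 × 2.8 = 0.504 pp.
Share of growth = 0.504 / 7.2 × 100 = 7%.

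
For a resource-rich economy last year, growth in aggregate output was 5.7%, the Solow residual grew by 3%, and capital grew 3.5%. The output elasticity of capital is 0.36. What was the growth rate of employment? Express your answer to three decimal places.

2.250%

Labor's share = 1 − 0.36 = 0.64.
gY = gA + 0.36×3.5 + 0.64×g.
0.64×g = 5.7 − 3 − 1.26 = 1.44.
g = 1.44 / 0.64 = 2.25%.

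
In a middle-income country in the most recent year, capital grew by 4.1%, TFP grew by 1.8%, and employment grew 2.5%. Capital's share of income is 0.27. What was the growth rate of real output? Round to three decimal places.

Labor's share = 1 − 0.27 = 0.73.
Capital: 0.27 × 4.1 = 1.107 pp.
Employment: 0.73 × 2.5 = 1.825 pp.
Output growth = 1.8 + 2.932 = 4.732%.

4.732%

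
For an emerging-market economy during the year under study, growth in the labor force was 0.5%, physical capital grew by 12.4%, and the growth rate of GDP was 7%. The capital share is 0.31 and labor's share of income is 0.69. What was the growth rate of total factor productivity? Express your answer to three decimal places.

2.811%

Labor's share = 1 − 0.31 = 0.69.
Physical capital: 0.31 × 12.4 = 3.844 pp.
The labor force: 0.69 × 0.5 = 0.345 pp.
TFP growth = 7 − 4.189 = 2.811%.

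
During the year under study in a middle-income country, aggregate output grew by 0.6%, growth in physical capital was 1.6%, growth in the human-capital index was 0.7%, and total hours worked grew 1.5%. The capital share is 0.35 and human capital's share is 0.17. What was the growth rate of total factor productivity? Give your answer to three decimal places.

Labor's share = 1 − 0.35 − 0.17 = 0.48.
Physical capital: 0.35 × 1.6 = 0.56 pp.
The human-capital index: 0.17 × 0.7 = 0.119 pp.
Total hours worked: 0.48 × 1.5 = 0.72 pp.
TFP growth = 0.6 − 1.399 = -0.799%.

-0.799%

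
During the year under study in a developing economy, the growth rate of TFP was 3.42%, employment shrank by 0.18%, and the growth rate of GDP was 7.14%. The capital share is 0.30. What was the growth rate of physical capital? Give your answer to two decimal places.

Labor's share = 1 − 0.3 = 0.7.
gY = gA + 0.7×(-0.18) + 0.3×g.
0.3×g = 7.14 − 3.42 + 0.126 = 3.846.
g = 3.846 / 0.3 = 12.82%.

12.82%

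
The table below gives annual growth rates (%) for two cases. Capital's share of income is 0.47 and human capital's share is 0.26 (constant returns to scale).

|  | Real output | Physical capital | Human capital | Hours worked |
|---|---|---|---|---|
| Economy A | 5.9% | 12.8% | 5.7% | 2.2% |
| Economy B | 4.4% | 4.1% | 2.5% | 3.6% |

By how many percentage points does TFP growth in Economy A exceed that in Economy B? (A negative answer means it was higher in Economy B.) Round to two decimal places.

Labor's share = 1 − 0.47 − 0.26 = 0.27.
Economy A: TFP = 5.9 − 6.016 − 1.482 − 0.594 = -2.192%.
Economy B: TFP = 4.4 − 1.927 − 0.65 − 0.972 = 0.851%.
Difference = -2.192 − (0.851) = -3.043 pp.

-3.04 percentage points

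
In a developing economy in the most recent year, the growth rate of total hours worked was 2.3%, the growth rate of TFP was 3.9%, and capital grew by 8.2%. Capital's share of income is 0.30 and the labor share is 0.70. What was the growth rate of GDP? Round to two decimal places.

Labor's share = 1 − 0.3 = 0.7.
Capital: 0.3 × 8.2 = 2.46 pp.
Total hours worked: 0.7 × 2.3 = 1.61 pp.
Output growth = 3.9 + 4.07 = 7.97%.

7.97%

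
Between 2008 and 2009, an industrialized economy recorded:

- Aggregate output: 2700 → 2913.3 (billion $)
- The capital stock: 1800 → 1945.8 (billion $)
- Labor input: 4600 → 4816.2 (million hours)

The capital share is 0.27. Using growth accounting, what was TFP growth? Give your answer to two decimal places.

TFP grew 2.28%.

Aggregate output growth = (2913.3 − 2700) / 2700 = 7.9%.
The capital stock growth = (1945.8 − 1800) / 1800 = 8.1%.
Labor input growth = (4816.2 − 4600) / 4600 = 4.7%.
Labor's share = 1 − 0.27 = 0.73.
The capital stock: 0.27 × 8.1 = 2.187 pp.
Labor input: 0.73 × 4.7 = 3.431 pp.
TFP growth = 7.9 − 5.618 = 2.282%.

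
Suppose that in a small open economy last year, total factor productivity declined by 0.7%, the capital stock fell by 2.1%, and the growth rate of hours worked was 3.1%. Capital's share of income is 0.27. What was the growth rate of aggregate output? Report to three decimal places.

Labor's share = 1 − 0.27 = 0.73.
The capital stock: 0.27 × (-2.1) = -0.567 pp.
Hours worked: 0.73 × 3.1 = 2.263 pp.
Output growth = -0.7 + 1.696 = 0.996%.

Aggregate output growth was 0.996%.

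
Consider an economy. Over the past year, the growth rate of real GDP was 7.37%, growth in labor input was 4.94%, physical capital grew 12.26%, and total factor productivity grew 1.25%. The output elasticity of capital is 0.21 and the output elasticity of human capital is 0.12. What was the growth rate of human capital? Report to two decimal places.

Labor's share = 1 − 0.21 − 0.12 = 0.67.
gY = gA + 0.21×12.26 + 0.67×4.94 + 0.12×g.
0.12×g = 7.37 − 1.25 − 5.8844 = 0.2356.
g = 0.2356 / 0.12 = 1.9633%.

1.96%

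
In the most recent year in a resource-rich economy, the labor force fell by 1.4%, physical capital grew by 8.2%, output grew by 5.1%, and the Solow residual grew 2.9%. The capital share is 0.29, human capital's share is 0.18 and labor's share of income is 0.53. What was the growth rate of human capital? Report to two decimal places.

Labor's share = 1 − 0.29 − 0.18 = 0.53.
gY = gA + 0.29×8.2 + 0.53×(-1.4) + 0.18×g.
0.18×g = 5.1 − 2.9 − 1.636 = 0.564.
g = 0.564 / 0.18 = 3.1333%.

3.13%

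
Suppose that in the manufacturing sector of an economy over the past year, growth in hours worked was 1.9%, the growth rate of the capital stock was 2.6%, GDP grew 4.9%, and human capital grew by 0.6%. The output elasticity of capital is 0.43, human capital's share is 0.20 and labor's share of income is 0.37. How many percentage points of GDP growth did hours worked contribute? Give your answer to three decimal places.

Labor's share = 1 − 0.43 − 0.2 = 0.37.
Contribution = share × growth = 0.37 × 1.9 = 0.703 pp.

0.703 percentage points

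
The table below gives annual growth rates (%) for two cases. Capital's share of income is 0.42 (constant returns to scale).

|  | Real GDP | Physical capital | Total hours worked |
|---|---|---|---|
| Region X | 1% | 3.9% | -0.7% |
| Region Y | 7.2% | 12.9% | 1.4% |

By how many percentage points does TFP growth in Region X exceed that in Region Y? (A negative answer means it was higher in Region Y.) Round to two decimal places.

-1.20 percentage points

Labor's share = 1 − 0.42 = 0.58.
Region X: TFP = 1 − 1.638 + 0.406 = -0.232%.
Region Y: TFP = 7.2 − 5.418 − 0.812 = 0.97%.
Difference = -0.232 − (0.97) = -1.202 pp.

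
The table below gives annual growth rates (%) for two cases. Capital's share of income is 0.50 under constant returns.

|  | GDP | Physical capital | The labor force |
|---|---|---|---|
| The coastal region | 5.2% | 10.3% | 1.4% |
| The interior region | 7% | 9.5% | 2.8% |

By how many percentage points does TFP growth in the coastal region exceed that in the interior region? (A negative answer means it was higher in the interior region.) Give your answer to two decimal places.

Labor's share = 1 − 0.5 = 0.5.
The coastal region: TFP = 5.2 − 5.15 − 0.7 = -0.65%.
The interior region: TFP = 7 − 4.75 − 1.4 = 0.85%.
Difference = -0.65 − (0.85) = -1.5 pp.

-1.50 percentage points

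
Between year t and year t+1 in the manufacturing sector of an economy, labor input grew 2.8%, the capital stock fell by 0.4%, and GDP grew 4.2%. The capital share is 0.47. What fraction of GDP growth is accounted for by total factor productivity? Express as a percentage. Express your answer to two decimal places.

Labor's share = 1 − 0.47 = 0.53.
The capital stock: 0.47 × (-0.4) = -0.188 pp.
Labor input: 0.53 × 2.8 = 1.484 pp.
TFP growth = 4.2 − 1.296 = 2.904%.
TFP share of growth = 2.904 / 4.2 × 100 = 69.1429%.

69.14%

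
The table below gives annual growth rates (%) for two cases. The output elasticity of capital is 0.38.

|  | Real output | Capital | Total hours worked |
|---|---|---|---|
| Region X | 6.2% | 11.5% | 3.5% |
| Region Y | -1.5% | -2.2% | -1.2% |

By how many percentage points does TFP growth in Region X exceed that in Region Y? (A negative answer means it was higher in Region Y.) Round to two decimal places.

-0.42 percentage points

Labor's share = 1 − 0.38 = 0.62.
Region X: TFP = 6.2 − 4.37 − 2.17 = -0.34%.
Region Y: TFP = -1.5 + 0.836 + 0.744 = 0.08%.
Difference = -0.34 − (0.08) = -0.42 pp.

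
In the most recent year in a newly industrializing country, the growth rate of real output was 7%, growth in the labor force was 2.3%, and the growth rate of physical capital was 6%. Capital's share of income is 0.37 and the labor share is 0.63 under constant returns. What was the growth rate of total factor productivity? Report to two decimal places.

3.33%

Labor's share = 1 − 0.37 = 0.63.
Physical capital: 0.37 × 6 = 2.22 pp.
The labor force: 0.63 × 2.3 = 1.449 pp.
TFP growth = 7 − 3.669 = 3.331%.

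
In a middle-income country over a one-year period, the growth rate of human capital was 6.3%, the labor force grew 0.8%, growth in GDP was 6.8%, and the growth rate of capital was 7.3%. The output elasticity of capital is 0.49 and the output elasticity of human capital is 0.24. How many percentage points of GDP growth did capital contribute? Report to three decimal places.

3.577

Contribution = share × growth = 0.49 × 7.3 = 3.577 pp.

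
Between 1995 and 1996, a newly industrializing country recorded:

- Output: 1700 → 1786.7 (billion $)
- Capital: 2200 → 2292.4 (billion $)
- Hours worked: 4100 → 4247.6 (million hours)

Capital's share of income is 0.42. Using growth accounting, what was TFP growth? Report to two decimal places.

TFP growth was 1.25%.

Output growth = (1786.7 − 1700) / 1700 = 5.1%.
Capital growth = (2292.4 − 2200) / 2200 = 4.2%.
Hours worked growth = (4247.6 − 4100) / 4100 = 3.6%.
Labor's share = 1 − 0.42 = 0.58.
Capital: 0.42 × 4.2 = 1.764 pp.
Hours worked: 0.58 × 3.6 = 2.088 pp.
TFP growth = 5.1 − 3.852 = 1.248%.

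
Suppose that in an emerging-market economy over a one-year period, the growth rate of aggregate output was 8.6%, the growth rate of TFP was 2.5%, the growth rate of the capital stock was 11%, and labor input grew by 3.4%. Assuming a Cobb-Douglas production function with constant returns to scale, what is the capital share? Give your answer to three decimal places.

0.355

gY = gA + α·gK + (1−α)·gL, so gY − gA − gL = α(gK − gL).
8.6 − 2.5 − 3.4 = α × (11 − 3.4).
2.7 = 7.6 α, so α = 0.35526.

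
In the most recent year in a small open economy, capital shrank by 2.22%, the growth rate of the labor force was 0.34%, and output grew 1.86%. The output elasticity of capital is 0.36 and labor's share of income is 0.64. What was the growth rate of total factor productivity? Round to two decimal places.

Total factor productivity grew 2.44%.

Labor's share = 1 − 0.36 = 0.64.
Capital: 0.36 × (-2.22) = -0.7992 pp.
The labor force: 0.64 × 0.34 = 0.2176 pp.
TFP growth = 1.86 + 0.5816 = 2.4416%.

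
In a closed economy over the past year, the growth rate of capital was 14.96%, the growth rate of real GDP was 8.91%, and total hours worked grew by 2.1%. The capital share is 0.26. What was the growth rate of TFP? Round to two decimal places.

3.47%

Labor's share = 1 − 0.26 = 0.74.
Capital: 0.26 × 14.96 = 3.8896 pp.
Total hours worked: 0.74 × 2.1 = 1.554 pp.
TFP growth = 8.91 − 5.4436 = 3.4664%.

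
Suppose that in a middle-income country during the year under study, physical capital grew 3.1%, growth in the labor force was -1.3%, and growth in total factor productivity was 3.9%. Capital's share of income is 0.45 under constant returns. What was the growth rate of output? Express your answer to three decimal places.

4.580%

Labor's share = 1 − 0.45 = 0.55.
Physical capital: 0.45 × 3.1 = 1.395 pp.
The labor force: 0.55 × (-1.3) = -0.715 pp.
Output growth = 3.9 + 0.68 = 4.58%.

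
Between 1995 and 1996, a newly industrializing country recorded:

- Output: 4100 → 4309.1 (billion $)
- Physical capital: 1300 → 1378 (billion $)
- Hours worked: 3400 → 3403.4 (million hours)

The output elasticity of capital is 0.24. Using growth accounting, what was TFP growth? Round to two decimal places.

Output growth = (4309.1 − 4100) / 4100 = 5.1%.
Physical capital growth = (1378 − 1300) / 1300 = 6%.
Hours worked growth = (3403.4 − 3400) / 3400 = 0.1%.
Labor's share = 1 − 0.24 = 0.76.
Physical capital: 0.24 × 6 = 1.44 pp.
Hours worked: 0.76 × 0.1 = 0.076 pp.
TFP growth = 5.1 − 1.516 = 3.584%.

TFP grew 3.58%.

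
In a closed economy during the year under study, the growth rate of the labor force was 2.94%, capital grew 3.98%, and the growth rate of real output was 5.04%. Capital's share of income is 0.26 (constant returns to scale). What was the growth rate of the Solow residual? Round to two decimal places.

Labor's share = 1 − 0.26 = 0.74.
Capital: 0.26 × 3.98 = 1.0348 pp.
The labor force: 0.74 × 2.94 = 2.1756 pp.
TFP growth = 5.04 − 3.2104 = 1.8296%.

1.83%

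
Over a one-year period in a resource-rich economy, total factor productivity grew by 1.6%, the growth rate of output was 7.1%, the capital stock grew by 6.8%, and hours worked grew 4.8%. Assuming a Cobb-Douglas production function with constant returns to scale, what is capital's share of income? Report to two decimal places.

gY = gA + α·gK + (1−α)·gL, so gY − gA − gL = α(gK − gL).
7.1 − 1.6 − 4.8 = α × (6.8 − 4.8).
0.7 = 2 α, so α = 0.35.

0.35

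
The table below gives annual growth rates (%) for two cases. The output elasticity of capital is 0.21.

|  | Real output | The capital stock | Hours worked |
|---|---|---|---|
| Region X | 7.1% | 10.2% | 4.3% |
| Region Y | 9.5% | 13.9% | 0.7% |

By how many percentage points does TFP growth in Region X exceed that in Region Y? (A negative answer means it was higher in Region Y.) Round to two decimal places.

Labor's share = 1 − 0.21 = 0.79.
Region X: TFP = 7.1 − 2.142 − 3.397 = 1.561%.
Region Y: TFP = 9.5 − 2.919 − 0.553 = 6.028%.
Difference = 1.561 − (6.028) = -4.467 pp.

-4.47 percentage points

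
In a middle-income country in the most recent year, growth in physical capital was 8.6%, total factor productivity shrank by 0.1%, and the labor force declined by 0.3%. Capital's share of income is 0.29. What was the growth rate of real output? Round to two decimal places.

Labor's share = 1 − 0.29 = 0.71.
Physical capital: 0.29 × 8.6 = 2.494 pp.
The labor force: 0.71 × (-0.3) = -0.213 pp.
Output growth = -0.1 + 2.281 = 2.181%.

2.18%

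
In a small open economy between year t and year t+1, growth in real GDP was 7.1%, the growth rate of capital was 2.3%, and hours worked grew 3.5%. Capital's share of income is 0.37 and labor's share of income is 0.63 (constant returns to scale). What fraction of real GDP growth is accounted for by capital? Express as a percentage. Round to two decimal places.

Capital contributed 0.37 × 2.3 = 0.851 pp.
Share of growth = 0.851 / 7.1 × 100 = 11.9859%.

Capital accounted for 11.99% of growth.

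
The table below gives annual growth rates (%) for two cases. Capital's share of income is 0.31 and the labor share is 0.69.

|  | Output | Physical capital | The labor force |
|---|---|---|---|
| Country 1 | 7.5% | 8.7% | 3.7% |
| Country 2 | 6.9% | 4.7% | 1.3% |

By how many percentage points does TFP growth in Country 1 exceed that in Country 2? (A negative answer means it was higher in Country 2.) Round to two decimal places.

-2.30 percentage points

Labor's share = 1 − 0.31 = 0.69.
Country 1: TFP = 7.5 − 2.697 − 2.553 = 2.25%.
Country 2: TFP = 6.9 − 1.457 − 0.897 = 4.546%.
Difference = 2.25 − (4.546) = -2.296 pp.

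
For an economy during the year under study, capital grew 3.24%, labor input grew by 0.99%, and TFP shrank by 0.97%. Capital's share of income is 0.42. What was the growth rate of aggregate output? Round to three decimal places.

Labor's share = 1 − 0.42 = 0.58.
Capital: 0.42 × 3.24 = 1.3608 pp.
Labor input: 0.58 × 0.99 = 0.5742 pp.
Output growth = -0.97 + 1.935 = 0.965%.

0.965%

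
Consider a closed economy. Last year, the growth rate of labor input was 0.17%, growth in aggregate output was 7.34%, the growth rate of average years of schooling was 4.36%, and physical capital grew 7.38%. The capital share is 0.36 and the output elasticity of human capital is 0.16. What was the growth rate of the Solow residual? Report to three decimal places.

Labor's share = 1 − 0.36 − 0.16 = 0.48.
Physical capital: 0.36 × 7.38 = 2.6568 pp.
Average years of schooling: 0.16 × 4.36 = 0.6976 pp.
Labor input: 0.48 × 0.17 = 0.0816 pp.
TFP growth = 7.34 − 3.436 = 3.904%.

3.904%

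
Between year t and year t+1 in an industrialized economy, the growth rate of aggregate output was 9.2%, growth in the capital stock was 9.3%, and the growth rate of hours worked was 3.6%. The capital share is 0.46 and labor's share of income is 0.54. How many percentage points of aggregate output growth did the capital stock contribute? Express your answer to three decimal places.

4.278

Contribution = share × growth = 0.46 × 9.3 = 4.278 pp.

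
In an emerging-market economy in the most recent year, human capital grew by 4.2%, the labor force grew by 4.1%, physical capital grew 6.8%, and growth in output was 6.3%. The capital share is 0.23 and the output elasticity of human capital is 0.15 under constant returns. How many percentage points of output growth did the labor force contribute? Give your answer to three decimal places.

Labor's share = 1 − 0.23 − 0.15 = 0.62.
Contribution = share × growth = 0.62 × 4.1 = 2.542 pp.

2.542 percentage points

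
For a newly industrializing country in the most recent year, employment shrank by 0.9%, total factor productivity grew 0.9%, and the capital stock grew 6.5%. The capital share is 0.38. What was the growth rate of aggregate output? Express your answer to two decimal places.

2.81%

Labor's share = 1 − 0.38 = 0.62.
The capital stock: 0.38 × 6.5 = 2.47 pp.
Employment: 0.62 × (-0.9) = -0.558 pp.
Output growth = 0.9 + 1.912 = 2.812%.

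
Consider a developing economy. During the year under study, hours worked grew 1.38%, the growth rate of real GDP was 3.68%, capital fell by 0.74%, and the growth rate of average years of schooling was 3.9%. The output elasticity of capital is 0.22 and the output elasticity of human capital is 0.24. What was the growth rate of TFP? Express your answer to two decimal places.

Labor's share = 1 − 0.22 − 0.24 = 0.54.
Capital: 0.22 × (-0.74) = -0.1628 pp.
Average years of schooling: 0.24 × 3.9 = 0.936 pp.
Hours worked: 0.54 × 1.38 = 0.7452 pp.
TFP growth = 3.68 − 1.5184 = 2.1616%.

TFP grew 2.16%.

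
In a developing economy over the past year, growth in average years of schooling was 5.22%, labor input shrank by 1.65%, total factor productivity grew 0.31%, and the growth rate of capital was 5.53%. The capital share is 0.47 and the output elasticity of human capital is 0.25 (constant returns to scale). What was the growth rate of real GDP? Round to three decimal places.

3.752%

Labor's share = 1 − 0.47 − 0.25 = 0.28.
Capital: 0.47 × 5.53 = 2.5991 pp.
Average years of schooling: 0.25 × 5.22 = 1.305 pp.
Labor input: 0.28 × (-1.65) = -0.462 pp.
Output growth = 0.31 + 3.4421 = 3.7521%.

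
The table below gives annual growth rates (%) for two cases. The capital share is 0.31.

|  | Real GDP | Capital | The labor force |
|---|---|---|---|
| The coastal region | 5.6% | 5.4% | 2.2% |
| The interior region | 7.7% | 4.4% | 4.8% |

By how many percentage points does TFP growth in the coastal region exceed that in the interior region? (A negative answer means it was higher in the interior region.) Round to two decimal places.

Labor's share = 1 − 0.31 = 0.69.
The coastal region: TFP = 5.6 − 1.674 − 1.518 = 2.408%.
The interior region: TFP = 7.7 − 1.364 − 3.312 = 3.024%.
Difference = 2.408 − (3.024) = -0.616 pp.

-0.62 percentage points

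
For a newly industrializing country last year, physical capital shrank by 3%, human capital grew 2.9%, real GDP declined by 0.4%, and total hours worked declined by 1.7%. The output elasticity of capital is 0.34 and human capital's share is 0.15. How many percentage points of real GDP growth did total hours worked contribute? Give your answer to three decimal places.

Labor's share = 1 − 0.34 − 0.15 = 0.51.
Contribution = share × growth = 0.51 × (-1.7) = -0.867 pp.

-0.867 percentage points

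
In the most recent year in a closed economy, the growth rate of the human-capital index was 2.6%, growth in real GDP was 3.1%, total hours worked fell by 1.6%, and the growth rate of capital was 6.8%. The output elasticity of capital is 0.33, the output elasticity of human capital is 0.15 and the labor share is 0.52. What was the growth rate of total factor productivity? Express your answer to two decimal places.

Total factor productivity growth was 1.30%.

Labor's share = 1 − 0.33 − 0.15 = 0.52.
Capital: 0.33 × 6.8 = 2.244 pp.
The human-capital index: 0.15 × 2.6 = 0.39 pp.
Total hours worked: 0.52 × (-1.6) = -0.832 pp.
TFP growth = 3.1 − 1.802 = 1.298%.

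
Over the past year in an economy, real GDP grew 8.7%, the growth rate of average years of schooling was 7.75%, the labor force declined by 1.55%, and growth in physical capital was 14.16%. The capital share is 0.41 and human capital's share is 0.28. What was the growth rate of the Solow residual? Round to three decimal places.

Labor's share = 1 − 0.41 − 0.28 = 0.31.
Physical capital: 0.41 × 14.16 = 5.8056 pp.
Average years of schooling: 0.28 × 7.75 = 2.17 pp.
The labor force: 0.31 × (-1.55) = -0.4805 pp.
TFP growth = 8.7 − 7.4951 = 1.2049%.

1.205%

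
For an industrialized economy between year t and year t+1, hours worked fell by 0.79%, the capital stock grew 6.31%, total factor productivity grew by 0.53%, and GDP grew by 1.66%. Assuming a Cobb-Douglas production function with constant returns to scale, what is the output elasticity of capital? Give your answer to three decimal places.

0.270

gY = gA + α·gK + (1−α)·gL, so gY − gA − gL = α(gK − gL).
1.66 − 0.53 + 0.79 = α × (6.31 − (-0.79)).
1.92 = 7.1 α, so α = 0.27042.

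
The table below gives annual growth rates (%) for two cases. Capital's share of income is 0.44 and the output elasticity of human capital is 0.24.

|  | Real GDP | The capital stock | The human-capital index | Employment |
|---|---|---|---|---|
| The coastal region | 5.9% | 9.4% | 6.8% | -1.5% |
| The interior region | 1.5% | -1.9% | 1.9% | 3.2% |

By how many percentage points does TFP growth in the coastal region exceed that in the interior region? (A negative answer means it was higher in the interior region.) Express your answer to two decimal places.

-0.24 percentage points

Labor's share = 1 − 0.44 − 0.24 = 0.32.
The coastal region: TFP = 5.9 − 4.136 − 1.632 + 0.48 = 0.612%.
The interior region: TFP = 1.5 + 0.836 − 0.456 − 1.024 = 0.856%.
Difference = 0.612 − (0.856) = -0.244 pp.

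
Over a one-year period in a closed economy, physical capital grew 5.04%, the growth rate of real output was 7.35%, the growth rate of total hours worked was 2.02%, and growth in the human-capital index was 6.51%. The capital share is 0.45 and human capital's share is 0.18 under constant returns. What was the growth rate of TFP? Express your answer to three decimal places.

3.163%

Labor's share = 1 − 0.45 − 0.18 = 0.37.
Physical capital: 0.45 × 5.04 = 2.268 pp.
The human-capital index: 0.18 × 6.51 = 1.1718 pp.
Total hours worked: 0.37 × 2.02 = 0.7474 pp.
TFP growth = 7.35 − 4.1872 = 3.1628%.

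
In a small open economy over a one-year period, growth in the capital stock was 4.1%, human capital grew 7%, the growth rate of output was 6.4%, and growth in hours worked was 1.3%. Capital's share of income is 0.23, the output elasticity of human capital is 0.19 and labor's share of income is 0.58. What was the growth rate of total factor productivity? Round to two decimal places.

Labor's share = 1 − 0.23 − 0.19 = 0.58.
The capital stock: 0.23 × 4.1 = 0.943 pp.
Human capital: 0.19 × 7 = 1.33 pp.
Hours worked: 0.58 × 1.3 = 0.754 pp.
TFP growth = 6.4 − 3.027 = 3.373%.

3.37%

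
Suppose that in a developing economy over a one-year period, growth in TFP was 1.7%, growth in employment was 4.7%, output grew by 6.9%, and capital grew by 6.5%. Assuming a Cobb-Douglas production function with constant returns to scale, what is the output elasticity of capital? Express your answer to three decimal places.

gY = gA + α·gK + (1−α)·gL, so gY − gA − gL = α(gK − gL).
6.9 − 1.7 − 4.7 = α × (6.5 − 4.7).
0.5 = 1.8 α, so α = 0.27778.

0.278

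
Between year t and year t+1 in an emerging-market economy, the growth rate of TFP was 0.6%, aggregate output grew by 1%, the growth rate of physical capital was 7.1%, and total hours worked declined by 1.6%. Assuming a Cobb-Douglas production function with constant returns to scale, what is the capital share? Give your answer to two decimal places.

gY = gA + α·gK + (1−α)·gL, so gY − gA − gL = α(gK − gL).
1 − 0.6 + 1.6 = α × (7.1 − (-1.6)).
2 = 8.7 α, so α = 0.2299.

The capital share is 0.23.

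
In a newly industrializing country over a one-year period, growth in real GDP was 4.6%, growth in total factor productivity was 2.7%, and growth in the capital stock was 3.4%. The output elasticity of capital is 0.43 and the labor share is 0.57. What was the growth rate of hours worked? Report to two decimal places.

0.77%

Labor's share = 1 − 0.43 = 0.57.
gY = gA + 0.43×3.4 + 0.57×g.
0.57×g = 4.6 − 2.7 − 1.462 = 0.438.
g = 0.438 / 0.57 = 0.7684%.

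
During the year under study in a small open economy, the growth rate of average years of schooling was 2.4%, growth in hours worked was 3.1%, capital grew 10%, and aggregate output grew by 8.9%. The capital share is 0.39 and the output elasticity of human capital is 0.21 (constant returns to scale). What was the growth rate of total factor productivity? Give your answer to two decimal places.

Labor's share = 1 − 0.39 − 0.21 = 0.4.
Capital: 0.39 × 10 = 3.9 pp.
Average years of schooling: 0.21 × 2.4 = 0.504 pp.
Hours worked: 0.4 × 3.1 = 1.24 pp.
TFP growth = 8.9 − 5.644 = 3.256%.

3.26%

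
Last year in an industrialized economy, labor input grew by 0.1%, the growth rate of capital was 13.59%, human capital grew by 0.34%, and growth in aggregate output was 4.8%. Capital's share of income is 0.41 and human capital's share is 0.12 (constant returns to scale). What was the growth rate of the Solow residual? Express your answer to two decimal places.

Labor's share = 1 − 0.41 − 0.12 = 0.47.
Capital: 0.41 × 13.59 = 5.5719 pp.
Human capital: 0.12 × 0.34 = 0.0408 pp.
Labor input: 0.47 × 0.1 = 0.047 pp.
TFP growth = 4.8 − 5.6597 = -0.8597%.

-0.86%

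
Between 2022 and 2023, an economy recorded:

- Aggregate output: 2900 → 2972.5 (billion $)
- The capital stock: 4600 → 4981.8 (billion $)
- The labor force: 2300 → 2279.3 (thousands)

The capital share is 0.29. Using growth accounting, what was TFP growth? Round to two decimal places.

0.73%

Aggregate output growth = (2972.5 − 2900) / 2900 = 2.5%.
The capital stock growth = (4981.8 − 4600) / 4600 = 8.3%.
The labor force growth = (2279.3 − 2300) / 2300 = -0.9%.
Labor's share = 1 − 0.29 = 0.71.
The capital stock: 0.29 × 8.3 = 2.407 pp.
The labor force: 0.71 × (-0.9) = -0.639 pp.
TFP growth = 2.5 − 1.768 = 0.732%.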